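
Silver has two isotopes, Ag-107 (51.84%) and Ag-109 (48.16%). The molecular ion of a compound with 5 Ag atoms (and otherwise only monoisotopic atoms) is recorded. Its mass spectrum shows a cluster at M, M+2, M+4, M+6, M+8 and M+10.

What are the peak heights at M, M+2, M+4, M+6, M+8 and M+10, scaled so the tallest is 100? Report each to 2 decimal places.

The 5 Ag atoms are independent, so intensities follow the terms of (0.5184 + 0.4816)^5.
P(M) = 0.5184^5 = 0.037439
P(M+2) = 5 × 0.5184^4 × 0.4816^1 = 0.173907
P(M+4) = 10 × 0.5184^3 × 0.4816^2 = 0.323123
P(M+6) = 10 × 0.5184^2 × 0.4816^3 = 0.300185
P(M+8) = 5 × 0.5184^1 × 0.4816^4 = 0.139438
P(M+10) = 0.4816^5 = 0.025908
The M+4 peak is largest (0.323123); scaling to 100 gives 11.59 : 53.82 : 100.00 : 92.90 : 43.15 : 8.02.

11.59 : 53.82 : 100.00 : 92.90 : 43.15 : 8.02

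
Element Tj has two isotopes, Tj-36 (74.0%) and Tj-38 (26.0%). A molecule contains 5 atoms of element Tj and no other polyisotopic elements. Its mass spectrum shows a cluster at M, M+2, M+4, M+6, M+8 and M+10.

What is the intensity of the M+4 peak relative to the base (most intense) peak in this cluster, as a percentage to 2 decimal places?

70.27%

Term probabilities: M 0.2219, M+2 0.3898, M+4 0.2739, M+6 0.0962, M+8 0.0169, M+10 0.0012. Base peak = M+2.
P(M+2) = C(5,1) × 0.740^4 × 0.260^1 = 5 × 0.29986576 × 0.2600 = 0.389825 (base)
P(M+4) = C(5,2) × 0.740^3 × 0.260^2 = 10 × 0.405224 × 0.0676 = 0.273931
Relative intensity = 0.273931 / 0.389825 × 100 = 70.27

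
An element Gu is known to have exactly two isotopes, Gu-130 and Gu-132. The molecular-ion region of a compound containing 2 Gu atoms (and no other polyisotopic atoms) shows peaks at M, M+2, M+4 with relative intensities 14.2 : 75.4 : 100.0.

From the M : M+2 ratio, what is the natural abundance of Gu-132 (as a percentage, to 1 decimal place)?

Let p = fractional abundance of Gu-130. I(M+2)/I(M) = [C(2,1)·p^1·(1−p)] / p^2 = 2·(1−p)/p = 75.4/14.2 = 5.3099
(1−p)/p = 5.3099/2 = 2.6549  ⇒  p = 1/(1 + 2.6549) = 0.2736
Gu-130: 27.4%, Gu-132: 72.6%.

72.6%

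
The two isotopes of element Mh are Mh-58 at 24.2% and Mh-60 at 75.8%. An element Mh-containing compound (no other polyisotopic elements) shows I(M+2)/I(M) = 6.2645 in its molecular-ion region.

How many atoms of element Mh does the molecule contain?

2

With n Mh atoms, P(M+2)/P(M) = C(n,1)·p^(n−1)q / p^n = n·q/p = n · 0.758/0.242.
n = 6.2645 × 0.242/0.758 = 2.00 ≈ 2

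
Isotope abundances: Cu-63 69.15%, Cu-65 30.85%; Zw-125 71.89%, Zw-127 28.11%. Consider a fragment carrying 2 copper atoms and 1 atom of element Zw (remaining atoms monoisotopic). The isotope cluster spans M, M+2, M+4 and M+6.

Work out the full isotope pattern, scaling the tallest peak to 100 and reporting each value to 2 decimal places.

Copper pattern (n=2): 0.47817225 : 0.4266555 : 0.09517225
Element Zw pattern (n=1): 0.7189 : 0.2811
Convolve the two distributions (both contribute in 2-u steps):
  M: 0.47817225×0.7189 = 0.343758
  M+2: 0.47817225×0.2811 + 0.4266555×0.7189 = 0.441137
  M+4: 0.4266555×0.2811 + 0.09517225×0.7189 = 0.188352
  M+6: 0.09517225×0.2811 = 0.026753
Scale to base peak (0.441137) = 100: 77.93 : 100.00 : 42.70 : 6.06

77.93 : 100.00 : 42.70 : 6.06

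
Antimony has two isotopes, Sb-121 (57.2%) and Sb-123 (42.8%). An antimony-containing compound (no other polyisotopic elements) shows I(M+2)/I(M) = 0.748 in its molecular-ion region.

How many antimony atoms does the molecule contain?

The M+2/M ratio from n Sb atoms is n · q/p = n · 0.428/0.572.
n = 0.748 × 0.572/0.428 = 1.00 ≈ 1

1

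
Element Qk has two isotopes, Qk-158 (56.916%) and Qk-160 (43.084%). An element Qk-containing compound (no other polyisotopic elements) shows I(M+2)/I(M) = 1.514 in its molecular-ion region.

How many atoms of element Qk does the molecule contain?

For n independent Qk atoms, I(M+2)/I(M) = n · (abundance Qk-160) / (abundance Qk-158) = n · 0.43084/0.56916.
n = 1.514 × 0.56916/0.43084 = 2.00 ≈ 2

2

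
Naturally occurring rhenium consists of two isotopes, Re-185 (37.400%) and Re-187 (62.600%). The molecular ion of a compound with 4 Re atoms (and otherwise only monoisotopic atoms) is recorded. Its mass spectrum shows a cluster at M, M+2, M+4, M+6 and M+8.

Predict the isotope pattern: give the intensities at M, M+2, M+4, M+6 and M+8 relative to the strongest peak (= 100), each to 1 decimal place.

5.3 : 35.7 : 89.6 : 100.0 : 41.8

Expanding (0.37400 + 0.62600)^4:
P(M) = 0.37400^4 = 0.019565
P(M+2) = 4 × 0.37400^3 × 0.62600^1 = 0.130993
P(M+4) = 6 × 0.37400^2 × 0.62600^2 = 0.328884
P(M+6) = 4 × 0.37400^1 × 0.62600^3 = 0.366990
P(M+8) = 0.62600^4 = 0.153567
The M+6 peak is largest (0.366990); scaling to 100 gives 5.3 : 35.7 : 89.6 : 100.0 : 41.8.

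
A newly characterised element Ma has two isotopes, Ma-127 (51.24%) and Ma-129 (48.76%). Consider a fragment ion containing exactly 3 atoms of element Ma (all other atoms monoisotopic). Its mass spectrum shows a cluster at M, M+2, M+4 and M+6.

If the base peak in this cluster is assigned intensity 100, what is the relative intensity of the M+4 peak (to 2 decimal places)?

95.16

Term probabilities: M 0.1345, M+2 0.3841, M+4 0.3655, M+6 0.1159. Base peak = M+2.
P(M+2) = C(3,1) × 0.5124^2 × 0.4876^1 = 3 × 0.26255376 × 0.4876 = 0.384064 (base)
P(M+4) = C(3,2) × 0.5124^1 × 0.4876^2 = 3 × 0.5124 × 0.23775376 = 0.365475
Relative intensity = 0.365475 / 0.384064 × 100 = 95.16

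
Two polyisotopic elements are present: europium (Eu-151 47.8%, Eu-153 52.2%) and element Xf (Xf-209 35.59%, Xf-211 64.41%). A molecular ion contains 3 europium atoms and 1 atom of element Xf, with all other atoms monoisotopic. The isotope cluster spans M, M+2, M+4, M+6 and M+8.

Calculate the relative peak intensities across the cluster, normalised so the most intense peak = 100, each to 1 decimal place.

Europium pattern (n=3): 0.10921535 : 0.35780594 : 0.39074206 : 0.14223665
Element Xf pattern (n=1): 0.3559 : 0.6441
Convolve the two distributions (both contribute in 2-u steps):
  M: 0.10921535×0.3559 = 0.038870
  M+2: 0.10921535×0.6441 + 0.35780594×0.3559 = 0.197689
  M+4: 0.35780594×0.6441 + 0.39074206×0.3559 = 0.369528
  M+6: 0.39074206×0.6441 + 0.14223665×0.3559 = 0.302299
  M+8: 0.14223665×0.6441 = 0.091615
Scale to base peak (0.369528) = 100: 10.5 : 53.5 : 100.0 : 81.8 : 24.8

10.5 : 53.5 : 100.0 : 81.8 : 24.8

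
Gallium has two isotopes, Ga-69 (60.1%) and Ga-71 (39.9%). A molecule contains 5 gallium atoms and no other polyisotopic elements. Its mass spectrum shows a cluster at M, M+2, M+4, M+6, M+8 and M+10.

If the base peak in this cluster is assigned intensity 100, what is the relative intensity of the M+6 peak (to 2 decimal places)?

(0.601 + 0.399)^5 gives M 0.0784, M+2 0.2603, M+4 0.3456, M+6 0.2294, M+8 0.0762, M+10 0.0101; the largest is M+4.
P(M+4) = C(5,2) × 0.601^3 × 0.399^2 = 10 × 0.2170818 × 0.159201 = 0.345596 (base)
P(M+6) = C(5,3) × 0.601^2 × 0.399^3 = 10 × 0.361201 × 0.0635212 = 0.229439
Relative intensity = 0.229439 / 0.345596 × 100 = 66.39

66.39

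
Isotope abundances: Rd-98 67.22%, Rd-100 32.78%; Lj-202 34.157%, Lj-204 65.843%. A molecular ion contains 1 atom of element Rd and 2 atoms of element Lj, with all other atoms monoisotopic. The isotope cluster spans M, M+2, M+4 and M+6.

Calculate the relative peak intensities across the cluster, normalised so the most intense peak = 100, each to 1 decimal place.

Element Rd pattern (n=1): 0.6722 : 0.3278
Element Lj pattern (n=2): 0.11667006 : 0.44979987 : 0.43353006
Convolve the two distributions (both contribute in 2-u steps):
  M: 0.6722×0.11667006 = 0.078426
  M+2: 0.6722×0.44979987 + 0.3278×0.11667006 = 0.340600
  M+4: 0.6722×0.43353006 + 0.3278×0.44979987 = 0.438863
  M+6: 0.3278×0.43353006 = 0.142111
Scale to base peak (0.438863) = 100: 17.9 : 77.6 : 100.0 : 32.4

17.9 : 77.6 : 100.0 : 32.4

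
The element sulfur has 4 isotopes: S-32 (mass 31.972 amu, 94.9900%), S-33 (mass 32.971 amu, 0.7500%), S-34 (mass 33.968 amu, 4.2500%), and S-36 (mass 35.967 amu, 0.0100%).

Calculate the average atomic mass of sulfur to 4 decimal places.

32.0647 amu

The abundance-weighted mean is 0.949900 × 31.972 + 0.007500 × 32.971 + 0.042500 × 33.968 + 0.000100 × 35.967
= 30.37020 + 0.24728 + 1.44364 + 0.00360 = 32.06472 amu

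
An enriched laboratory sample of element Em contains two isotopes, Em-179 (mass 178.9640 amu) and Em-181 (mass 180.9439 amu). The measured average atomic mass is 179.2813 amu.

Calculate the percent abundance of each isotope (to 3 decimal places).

Writing the weighted mean with unknown fraction x of Em-179:
178.9640·x + 180.9439·(1 − x) = 179.2813
(178.9640 − 180.9439)·x = 179.2813 − 180.9439
x = -1.6626 / -1.9799 = 0.83974 → 83.974% Em-179, 16.026% Em-181.

Em-179: 83.974%, Em-181: 16.026%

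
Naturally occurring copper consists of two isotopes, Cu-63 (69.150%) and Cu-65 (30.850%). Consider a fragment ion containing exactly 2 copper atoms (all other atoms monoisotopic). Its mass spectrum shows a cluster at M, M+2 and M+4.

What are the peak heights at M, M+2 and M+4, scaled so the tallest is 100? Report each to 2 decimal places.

Expanding (0.69150 + 0.30850)^2:
P(M) = 0.69150^2 = 0.478172
P(M+2) = 2 × 0.69150^1 × 0.30850^1 = 0.426656
P(M+4) = 0.30850^2 = 0.095172
The M peak is largest (0.478172); scaling to 100 gives 100.00 : 89.23 : 19.90.

100.00 : 89.23 : 19.90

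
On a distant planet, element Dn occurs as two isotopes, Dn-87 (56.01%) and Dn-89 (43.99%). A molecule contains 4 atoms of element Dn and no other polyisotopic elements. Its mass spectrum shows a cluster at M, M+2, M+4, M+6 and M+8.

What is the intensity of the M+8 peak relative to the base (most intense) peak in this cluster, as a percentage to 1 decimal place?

10.3%

Binomial terms of (0.5601 + 0.4399)^4: M 0.0984, M+2 0.3092, M+4 0.3642, M+6 0.1907, M+8 0.0374 → M+4 is the base peak.
P(M+4) = C(4,2) × 0.5601^2 × 0.4399^2 = 6 × 0.31371201 × 0.19351201 = 0.364242 (base)
P(M+8) = C(4,4) × 0.5601^0 × 0.4399^4 = 1 × 1.0000 × 0.0374469 = 0.037447
Relative intensity = 0.037447 / 0.364242 × 100 = 10.3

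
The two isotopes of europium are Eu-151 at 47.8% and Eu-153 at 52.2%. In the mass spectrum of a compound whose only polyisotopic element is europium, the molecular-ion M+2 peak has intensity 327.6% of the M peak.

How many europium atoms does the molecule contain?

With n Eu atoms, P(M+2)/P(M) = C(n,1)·p^(n−1)q / p^n = n·q/p = n · 0.522/0.478.
n = 3.276 × 0.478/0.522 = 3.00 ≈ 3

3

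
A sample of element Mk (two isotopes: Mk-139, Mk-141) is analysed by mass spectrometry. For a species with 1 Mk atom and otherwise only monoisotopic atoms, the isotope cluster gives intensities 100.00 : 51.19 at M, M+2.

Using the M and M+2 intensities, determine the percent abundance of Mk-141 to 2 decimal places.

If p is the fraction of Mk that is Mk-139, then I(M+2)/I(M) = [C(1,1)·p^0·(1−p)] / p^1 = 1·(1−p)/p = 51.19/100.00 = 0.5119
(1−p)/p = 0.5119/1 = 0.5119  ⇒  p = 1/(1 + 0.5119) = 0.6614
Mk-139: 66.14%, Mk-141: 33.86%.

33.86%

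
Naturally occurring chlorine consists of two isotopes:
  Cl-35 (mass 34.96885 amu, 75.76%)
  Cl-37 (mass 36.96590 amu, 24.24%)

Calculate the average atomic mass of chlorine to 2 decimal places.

Weight each isotope mass by its fractional abundance: 0.7576 × 34.96885 + 0.2424 × 36.96590
= 26.492401 + 8.960534 = 35.452935 amu

35.45 amu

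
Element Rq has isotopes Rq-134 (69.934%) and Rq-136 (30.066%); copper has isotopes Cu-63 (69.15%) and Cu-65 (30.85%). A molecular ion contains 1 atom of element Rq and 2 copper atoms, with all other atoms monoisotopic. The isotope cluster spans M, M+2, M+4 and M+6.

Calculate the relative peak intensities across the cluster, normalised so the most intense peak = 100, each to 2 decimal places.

Element Rq pattern (n=1): 0.69934 : 0.30066
Copper pattern (n=2): 0.47817225 : 0.4266555 : 0.09517225
Convolve the two distributions (both contribute in 2-u steps):
  M: 0.69934×0.47817225 = 0.334405
  M+2: 0.69934×0.4266555 + 0.30066×0.47817225 = 0.442145
  M+4: 0.69934×0.09517225 + 0.30066×0.4266555 = 0.194836
  M+6: 0.30066×0.09517225 = 0.028614
Scale to base peak (0.442145) = 100: 75.63 : 100.00 : 44.07 : 6.47

75.63 : 100.00 : 44.07 : 6.47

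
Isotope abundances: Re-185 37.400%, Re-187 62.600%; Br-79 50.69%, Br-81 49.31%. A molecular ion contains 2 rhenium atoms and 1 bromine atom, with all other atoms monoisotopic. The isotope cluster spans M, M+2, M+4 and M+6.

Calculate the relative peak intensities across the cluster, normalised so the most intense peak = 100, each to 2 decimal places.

Rhenium pattern (n=2): 0.139876 : 0.468248 : 0.391876
Bromine pattern (n=1): 0.5069 : 0.4931
Convolve the two distributions (both contribute in 2-u steps):
  M: 0.139876×0.5069 = 0.070903
  M+2: 0.139876×0.4931 + 0.468248×0.5069 = 0.306328
  M+4: 0.468248×0.4931 + 0.391876×0.5069 = 0.429535
  M+6: 0.391876×0.4931 = 0.193234
Scale to base peak (0.429535) = 100: 16.51 : 71.32 : 100.00 : 44.99

16.51 : 71.32 : 100.00 : 44.99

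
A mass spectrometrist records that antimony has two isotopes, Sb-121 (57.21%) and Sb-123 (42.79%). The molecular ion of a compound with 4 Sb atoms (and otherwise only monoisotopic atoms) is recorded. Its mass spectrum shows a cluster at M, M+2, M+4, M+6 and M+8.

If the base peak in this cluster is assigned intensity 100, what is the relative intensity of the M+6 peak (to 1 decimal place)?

Term probabilities: M 0.1071, M+2 0.3205, M+4 0.3596, M+6 0.1793, M+8 0.0335. Base peak = M+4.
P(M+4) = C(4,2) × 0.5721^2 × 0.4279^2 = 6 × 0.32729841 × 0.18309841 = 0.359567 (base)
P(M+6) = C(4,3) × 0.5721^1 × 0.4279^3 = 4 × 0.5721 × 0.07834781 = 0.179291
Relative intensity = 0.179291 / 0.359567 × 100 = 49.9

49.9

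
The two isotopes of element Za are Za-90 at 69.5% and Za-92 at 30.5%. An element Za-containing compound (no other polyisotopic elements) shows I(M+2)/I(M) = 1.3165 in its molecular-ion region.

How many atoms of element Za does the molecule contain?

3

For n independent Za atoms, I(M+2)/I(M) = n · (abundance Za-92) / (abundance Za-90) = n · 0.305/0.695.
n = 1.3165 × 0.695/0.305 = 3.00 ≈ 3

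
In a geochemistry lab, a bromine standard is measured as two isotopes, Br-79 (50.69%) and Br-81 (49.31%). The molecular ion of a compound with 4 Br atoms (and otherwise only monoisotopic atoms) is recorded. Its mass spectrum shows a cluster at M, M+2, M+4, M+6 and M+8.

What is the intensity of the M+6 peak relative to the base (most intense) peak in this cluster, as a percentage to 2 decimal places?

Term probabilities: M 0.0660, M+2 0.2569, M+4 0.3749, M+6 0.2431, M+8 0.0591. Base peak = M+4.
P(M+4) = C(4,2) × 0.5069^2 × 0.4931^2 = 6 × 0.25694761 × 0.24314761 = 0.374857 (base)
P(M+6) = C(4,3) × 0.5069^1 × 0.4931^3 = 4 × 0.5069 × 0.11989609 = 0.243101
Relative intensity = 0.243101 / 0.374857 × 100 = 64.85

64.85%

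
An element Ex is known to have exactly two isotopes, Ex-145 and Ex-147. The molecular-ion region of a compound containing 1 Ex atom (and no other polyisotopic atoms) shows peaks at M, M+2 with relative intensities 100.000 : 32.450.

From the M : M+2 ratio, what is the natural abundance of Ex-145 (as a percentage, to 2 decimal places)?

Let p = fractional abundance of Ex-145. I(M+2)/I(M) = [C(1,1)·p^0·(1−p)] / p^1 = 1·(1−p)/p = 32.450/100.000 = 0.3245
(1−p)/p = 0.3245/1 = 0.3245  ⇒  p = 1/(1 + 0.3245) = 0.7550
Ex-145: 75.50%, Ex-147: 24.50%.

75.50%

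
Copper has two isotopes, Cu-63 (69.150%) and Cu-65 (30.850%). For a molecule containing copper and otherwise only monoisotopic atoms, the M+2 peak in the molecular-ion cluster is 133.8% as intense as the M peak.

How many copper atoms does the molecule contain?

3

The M+2/M ratio from n Cu atoms is n · q/p = n · 0.30850/0.69150.
n = 1.338 × 0.69150/0.30850 = 3.00 ≈ 3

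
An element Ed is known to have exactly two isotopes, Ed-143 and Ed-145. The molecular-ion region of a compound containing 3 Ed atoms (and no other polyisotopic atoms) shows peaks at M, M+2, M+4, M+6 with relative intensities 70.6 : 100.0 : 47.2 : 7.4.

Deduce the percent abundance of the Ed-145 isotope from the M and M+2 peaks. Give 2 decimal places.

Let p = fractional abundance of Ed-143. I(M+2)/I(M) = [C(3,1)·p^2·(1−p)] / p^3 = 3·(1−p)/p = 100.0/70.6 = 1.4164
(1−p)/p = 1.4164/3 = 0.4721  ⇒  p = 1/(1 + 0.4721) = 0.6793
Ed-143: 67.93%, Ed-145: 32.07%.

32.07%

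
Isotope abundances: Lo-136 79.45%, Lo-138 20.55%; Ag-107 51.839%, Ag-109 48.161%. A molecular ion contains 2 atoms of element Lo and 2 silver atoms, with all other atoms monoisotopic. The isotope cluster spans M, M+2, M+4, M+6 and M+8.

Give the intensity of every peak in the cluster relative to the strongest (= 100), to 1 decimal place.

Element Lo pattern (n=2): 0.63123025 : 0.3265395 : 0.04223025
Silver pattern (n=2): 0.26872819 : 0.49932362 : 0.23194819
Convolve the two distributions (both contribute in 2-u steps):
  M: 0.63123025×0.26872819 = 0.169629
  M+2: 0.63123025×0.49932362 + 0.3265395×0.26872819 = 0.402939
  M+4: 0.63123025×0.23194819 + 0.3265395×0.49932362 + 0.04223025×0.26872819 = 0.320810
  M+6: 0.3265395×0.23194819 + 0.04223025×0.49932362 = 0.096827
  M+8: 0.04223025×0.23194819 = 0.009795
Scale to base peak (0.402939) = 100: 42.1 : 100.0 : 79.6 : 24.0 : 2.4

42.1 : 100.0 : 79.6 : 24.0 : 2.4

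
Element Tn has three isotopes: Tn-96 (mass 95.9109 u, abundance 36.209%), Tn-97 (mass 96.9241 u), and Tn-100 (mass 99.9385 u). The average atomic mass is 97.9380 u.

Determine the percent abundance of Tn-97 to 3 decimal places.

The remaining 63.791% is split between Tn-97 (fraction x) and Tn-100 (fraction 0.63791 − x).
Substituting: 96.9241x + 99.9385(0.63791 − x) = 63.209622219
(96.9241 − 99.9385)x = -0.542146316  ⇒  x = 0.17985, y = 0.45806
Tn-97: 17.985%, Tn-100: 45.806%.

17.985%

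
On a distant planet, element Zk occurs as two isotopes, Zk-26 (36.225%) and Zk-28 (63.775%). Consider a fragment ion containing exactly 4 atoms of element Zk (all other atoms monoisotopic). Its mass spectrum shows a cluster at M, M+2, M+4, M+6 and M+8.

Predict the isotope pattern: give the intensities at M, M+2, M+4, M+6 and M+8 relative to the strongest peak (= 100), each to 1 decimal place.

Expanding (0.36225 + 0.63775)^4:
P(M) = 0.36225^4 = 0.017220
P(M+2) = 4 × 0.36225^3 × 0.63775^1 = 0.121265
P(M+4) = 6 × 0.36225^2 × 0.63775^2 = 0.320235
P(M+6) = 4 × 0.36225^1 × 0.63775^3 = 0.375855
P(M+8) = 0.63775^4 = 0.165425
The M+6 peak is largest (0.375855); scaling to 100 gives 4.6 : 32.3 : 85.2 : 100.0 : 44.0.

4.6 : 32.3 : 85.2 : 100.0 : 44.0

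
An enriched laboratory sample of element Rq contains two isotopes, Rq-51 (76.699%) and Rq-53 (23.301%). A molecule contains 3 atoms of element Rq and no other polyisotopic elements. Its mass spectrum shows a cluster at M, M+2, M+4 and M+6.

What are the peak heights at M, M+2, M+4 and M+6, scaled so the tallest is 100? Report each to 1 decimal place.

100.0 : 91.1 : 27.7 : 2.8

Expanding (0.76699 + 0.23301)^3:
P(M) = 0.76699^3 = 0.451200
P(M+2) = 3 × 0.76699^2 × 0.23301^1 = 0.411221
P(M+4) = 3 × 0.76699^1 × 0.23301^2 = 0.124928
P(M+6) = 0.23301^3 = 0.012651
The M peak is largest (0.451200); scaling to 100 gives 100.0 : 91.1 : 27.7 : 2.8.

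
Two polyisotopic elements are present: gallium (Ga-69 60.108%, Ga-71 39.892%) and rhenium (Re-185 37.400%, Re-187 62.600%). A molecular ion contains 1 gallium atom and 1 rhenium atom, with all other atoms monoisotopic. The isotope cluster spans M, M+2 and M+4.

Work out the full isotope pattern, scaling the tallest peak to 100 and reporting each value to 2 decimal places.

42.78 : 100.00 : 47.52

Gallium pattern (n=1): 0.60108 : 0.39892
Rhenium pattern (n=1): 0.3740 : 0.6260
Convolve the two distributions (both contribute in 2-u steps):
  M: 0.60108×0.3740 = 0.224804
  M+2: 0.60108×0.6260 + 0.39892×0.3740 = 0.525472
  M+4: 0.39892×0.6260 = 0.249724
Scale to base peak (0.525472) = 100: 42.78 : 100.00 : 47.52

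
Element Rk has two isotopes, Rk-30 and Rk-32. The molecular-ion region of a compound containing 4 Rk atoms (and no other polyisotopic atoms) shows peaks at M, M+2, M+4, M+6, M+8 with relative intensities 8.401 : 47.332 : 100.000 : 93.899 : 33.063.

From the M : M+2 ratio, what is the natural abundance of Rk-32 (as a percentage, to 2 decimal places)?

58.48%

If p is the fraction of Rk that is Rk-30, then I(M+2)/I(M) = [C(4,1)·p^3·(1−p)] / p^4 = 4·(1−p)/p = 47.332/8.401 = 5.6341
(1−p)/p = 5.6341/4 = 1.4085  ⇒  p = 1/(1 + 1.4085) = 0.4152
Rk-30: 41.52%, Rk-32: 58.48%.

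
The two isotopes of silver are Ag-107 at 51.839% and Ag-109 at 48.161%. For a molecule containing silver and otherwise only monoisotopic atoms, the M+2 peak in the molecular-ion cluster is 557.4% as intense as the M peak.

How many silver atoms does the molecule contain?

The M+2/M ratio from n Ag atoms is n · q/p = n · 0.48161/0.51839.
n = 5.574 × 0.51839/0.48161 = 6.00 ≈ 6

6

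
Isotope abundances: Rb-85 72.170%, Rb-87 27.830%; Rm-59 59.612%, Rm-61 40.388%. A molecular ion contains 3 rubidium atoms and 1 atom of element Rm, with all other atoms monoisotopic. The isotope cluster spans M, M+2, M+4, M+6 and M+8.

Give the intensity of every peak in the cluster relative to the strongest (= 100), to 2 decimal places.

54.51 : 100.00 : 67.05 : 19.60 : 2.12

Rubidium pattern (n=3): 0.37589809 : 0.43485841 : 0.16768892 : 0.02155458
Element Rm pattern (n=1): 0.59612 : 0.40388
Convolve the two distributions (both contribute in 2-u steps):
  M: 0.37589809×0.59612 = 0.224080
  M+2: 0.37589809×0.40388 + 0.43485841×0.59612 = 0.411046
  M+4: 0.43485841×0.40388 + 0.16768892×0.59612 = 0.275593
  M+6: 0.16768892×0.40388 + 0.02155458×0.59612 = 0.080575
  M+8: 0.02155458×0.40388 = 0.008705
Scale to base peak (0.411046) = 100: 54.51 : 100.00 : 67.05 : 19.60 : 2.12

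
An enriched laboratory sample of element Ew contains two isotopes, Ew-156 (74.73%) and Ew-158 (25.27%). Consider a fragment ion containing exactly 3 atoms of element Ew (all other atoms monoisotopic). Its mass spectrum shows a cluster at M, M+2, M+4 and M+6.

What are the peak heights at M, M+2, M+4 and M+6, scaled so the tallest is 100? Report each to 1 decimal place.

Each Ew atom is independently Ew-156 (p = 0.7473) or Ew-158 (q = 0.2527); the cluster is the binomial expansion (p + q)^3.
P(M) = 0.7473^3 = 0.417335
P(M+2) = 3 × 0.7473^2 × 0.2527^1 = 0.423366
P(M+4) = 3 × 0.7473^1 × 0.2527^2 = 0.143162
P(M+6) = 0.2527^3 = 0.016137
The M+2 peak is largest (0.423366); scaling to 100 gives 98.6 : 100.0 : 33.8 : 3.8.

98.6 : 100.0 : 33.8 : 3.8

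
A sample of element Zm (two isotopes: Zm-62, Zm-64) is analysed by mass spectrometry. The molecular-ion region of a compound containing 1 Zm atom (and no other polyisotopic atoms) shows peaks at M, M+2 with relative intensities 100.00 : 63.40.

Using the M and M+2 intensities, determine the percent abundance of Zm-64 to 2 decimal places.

Let p = fractional abundance of Zm-62. I(M+2)/I(M) = [C(1,1)·p^0·(1−p)] / p^1 = 1·(1−p)/p = 63.40/100.00 = 0.6340
(1−p)/p = 0.6340/1 = 0.6340  ⇒  p = 1/(1 + 0.6340) = 0.6120
Zm-62: 61.20%, Zm-64: 38.80%.

38.80%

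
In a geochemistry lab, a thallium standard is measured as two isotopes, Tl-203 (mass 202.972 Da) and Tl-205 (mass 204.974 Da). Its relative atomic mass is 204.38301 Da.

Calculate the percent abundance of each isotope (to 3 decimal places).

Tl-203: 29.520%, Tl-205: 70.480%

With x = fraction of Tl-203 (so Tl-205 is 1 − x):
202.972·x + 204.974·(1 − x) = 204.38301
(202.972 − 204.974)·x = 204.38301 − 204.974
x = -0.59099 / -2.002 = 0.29520 → 29.520% Tl-203, 70.480% Tl-205.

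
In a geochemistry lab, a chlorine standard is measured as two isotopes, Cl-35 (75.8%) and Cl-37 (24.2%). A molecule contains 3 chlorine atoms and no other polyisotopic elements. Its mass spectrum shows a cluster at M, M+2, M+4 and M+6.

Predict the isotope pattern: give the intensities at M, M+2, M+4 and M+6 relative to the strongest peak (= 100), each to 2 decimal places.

100.00 : 95.78 : 30.58 : 3.25

Expanding (0.758 + 0.242)^3:
P(M) = 0.758^3 = 0.435520
P(M+2) = 3 × 0.758^2 × 0.242^1 = 0.417133
P(M+4) = 3 × 0.758^1 × 0.242^2 = 0.133175
P(M+6) = 0.242^3 = 0.014172
The M peak is largest (0.435520); scaling to 100 gives 100.00 : 95.78 : 30.58 : 3.25.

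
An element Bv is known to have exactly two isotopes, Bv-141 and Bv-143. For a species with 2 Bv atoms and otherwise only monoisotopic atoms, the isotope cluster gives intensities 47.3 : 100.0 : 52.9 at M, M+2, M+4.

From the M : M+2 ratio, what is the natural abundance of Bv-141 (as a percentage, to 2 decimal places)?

48.61%

Write p for the Bv-141 fraction. I(M+2)/I(M) = [C(2,1)·p^1·(1−p)] / p^2 = 2·(1−p)/p = 100.0/47.3 = 2.1142
(1−p)/p = 2.1142/2 = 1.0571  ⇒  p = 1/(1 + 1.0571) = 0.4861
Bv-141: 48.61%, Bv-143: 51.39%.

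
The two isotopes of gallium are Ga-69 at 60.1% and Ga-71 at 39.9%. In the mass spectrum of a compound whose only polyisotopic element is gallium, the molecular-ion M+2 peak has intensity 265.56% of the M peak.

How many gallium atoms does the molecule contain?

For n independent Ga atoms, I(M+2)/I(M) = n · (abundance Ga-71) / (abundance Ga-69) = n · 0.399/0.601.
n = 2.6556 × 0.601/0.399 = 4.00 ≈ 4

4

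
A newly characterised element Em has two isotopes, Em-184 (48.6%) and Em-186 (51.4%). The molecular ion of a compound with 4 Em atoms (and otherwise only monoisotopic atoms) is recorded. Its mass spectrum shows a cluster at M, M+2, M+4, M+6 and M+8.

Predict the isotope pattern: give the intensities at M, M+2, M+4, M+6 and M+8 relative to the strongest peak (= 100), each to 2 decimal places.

The 4 Em atoms are independent, so intensities follow the terms of (0.486 + 0.514)^4.
P(M) = 0.486^4 = 0.055789
P(M+2) = 4 × 0.486^3 × 0.514^1 = 0.236011
P(M+4) = 6 × 0.486^2 × 0.514^2 = 0.374412
P(M+6) = 4 × 0.486^1 × 0.514^3 = 0.263989
P(M+8) = 0.514^4 = 0.069800
The M+4 peak is largest (0.374412); scaling to 100 gives 14.90 : 63.04 : 100.00 : 70.51 : 18.64.

14.90 : 63.04 : 100.00 : 70.51 : 18.64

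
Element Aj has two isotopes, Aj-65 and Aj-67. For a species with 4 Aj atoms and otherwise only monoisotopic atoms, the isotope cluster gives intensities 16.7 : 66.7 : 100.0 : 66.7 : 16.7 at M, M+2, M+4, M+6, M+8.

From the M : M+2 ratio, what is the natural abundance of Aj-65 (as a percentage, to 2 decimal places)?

50.04%

If p is the fraction of Aj that is Aj-65, then I(M+2)/I(M) = [C(4,1)·p^3·(1−p)] / p^4 = 4·(1−p)/p = 66.7/16.7 = 3.9940
(1−p)/p = 3.9940/4 = 0.9985  ⇒  p = 1/(1 + 0.9985) = 0.5004
Aj-65: 50.04%, Aj-67: 49.96%.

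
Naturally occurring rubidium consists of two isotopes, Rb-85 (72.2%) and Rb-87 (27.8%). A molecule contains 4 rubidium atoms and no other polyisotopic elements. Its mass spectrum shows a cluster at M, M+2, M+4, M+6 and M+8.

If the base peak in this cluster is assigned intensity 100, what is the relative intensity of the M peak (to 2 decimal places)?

Term probabilities: M 0.2717, M+2 0.4185, M+4 0.2417, M+6 0.0620, M+8 0.0060. Base peak = M+2.
P(M+2) = C(4,1) × 0.722^3 × 0.278^1 = 4 × 0.37636705 × 0.2780 = 0.418520 (base)
P(M) = C(4,0) × 0.722^4 × 0.278^0 = 1 × 0.27173701 × 1.0000 = 0.271737
Relative intensity = 0.271737 / 0.418520 × 100 = 64.93

64.93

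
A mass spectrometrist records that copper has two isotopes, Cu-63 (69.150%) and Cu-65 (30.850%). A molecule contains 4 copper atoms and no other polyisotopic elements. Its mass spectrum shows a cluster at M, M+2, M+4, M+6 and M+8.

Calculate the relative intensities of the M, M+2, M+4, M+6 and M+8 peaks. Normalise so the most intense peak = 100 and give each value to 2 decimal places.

56.04 : 100.00 : 66.92 : 19.90 : 2.22

The 4 Cu atoms are independent, so intensities follow the terms of (0.69150 + 0.30850)^4.
P(M) = 0.69150^4 = 0.228649
P(M+2) = 4 × 0.69150^3 × 0.30850^1 = 0.408030
P(M+4) = 6 × 0.69150^2 × 0.30850^2 = 0.273052
P(M+6) = 4 × 0.69150^1 × 0.30850^3 = 0.081212
P(M+8) = 0.30850^4 = 0.009058
The M+2 peak is largest (0.408030); scaling to 100 gives 56.04 : 100.00 : 66.92 : 19.90 : 2.22.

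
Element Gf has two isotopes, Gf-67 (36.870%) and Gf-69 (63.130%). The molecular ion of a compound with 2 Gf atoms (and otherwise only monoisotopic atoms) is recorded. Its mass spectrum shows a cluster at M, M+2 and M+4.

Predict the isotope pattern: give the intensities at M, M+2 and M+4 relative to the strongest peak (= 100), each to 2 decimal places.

29.20 : 100.00 : 85.61

Expanding (0.36870 + 0.63130)^2:
P(M) = 0.36870^2 = 0.135940
P(M+2) = 2 × 0.36870^1 × 0.63130^1 = 0.465521
P(M+4) = 0.63130^2 = 0.398540
The M+2 peak is largest (0.465521); scaling to 100 gives 29.20 : 100.00 : 85.61.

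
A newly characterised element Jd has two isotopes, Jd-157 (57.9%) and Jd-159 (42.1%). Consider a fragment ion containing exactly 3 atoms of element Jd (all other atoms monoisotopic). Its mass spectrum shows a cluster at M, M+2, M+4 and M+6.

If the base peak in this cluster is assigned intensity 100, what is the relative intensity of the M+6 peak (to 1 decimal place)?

17.6

Term probabilities: M 0.1941, M+2 0.4234, M+4 0.3079, M+6 0.0746. Base peak = M+2.
P(M+2) = C(3,1) × 0.579^2 × 0.421^1 = 3 × 0.335241 × 0.4210 = 0.423409 (base)
P(M+6) = C(3,3) × 0.579^0 × 0.421^3 = 1 × 1.0000 × 0.07461846 = 0.074618
Relative intensity = 0.074618 / 0.423409 × 100 = 17.6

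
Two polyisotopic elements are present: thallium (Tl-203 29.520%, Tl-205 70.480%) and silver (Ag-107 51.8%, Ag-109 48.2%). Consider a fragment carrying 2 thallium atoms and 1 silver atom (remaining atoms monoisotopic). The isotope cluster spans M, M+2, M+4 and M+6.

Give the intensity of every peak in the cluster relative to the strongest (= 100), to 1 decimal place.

Thallium pattern (n=2): 0.08714304 : 0.41611392 : 0.49674304
Silver pattern (n=1): 0.5180 : 0.4820
Convolve the two distributions (both contribute in 2-u steps):
  M: 0.08714304×0.5180 = 0.045140
  M+2: 0.08714304×0.4820 + 0.41611392×0.5180 = 0.257550
  M+4: 0.41611392×0.4820 + 0.49674304×0.5180 = 0.457880
  M+6: 0.49674304×0.4820 = 0.239430
Scale to base peak (0.457880) = 100: 9.9 : 56.2 : 100.0 : 52.3

9.9 : 56.2 : 100.0 : 52.3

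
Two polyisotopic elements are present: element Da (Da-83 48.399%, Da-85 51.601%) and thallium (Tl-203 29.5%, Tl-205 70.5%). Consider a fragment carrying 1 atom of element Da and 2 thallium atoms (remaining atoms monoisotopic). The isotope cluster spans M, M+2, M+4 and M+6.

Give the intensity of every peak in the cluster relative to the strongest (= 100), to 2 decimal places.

9.25 : 54.09 : 100.00 : 56.34

Element Da pattern (n=1): 0.48399 : 0.51601
Thallium pattern (n=2): 0.087025 : 0.41595 : 0.497025
Convolve the two distributions (both contribute in 2-u steps):
  M: 0.48399×0.087025 = 0.042119
  M+2: 0.48399×0.41595 + 0.51601×0.087025 = 0.246221
  M+4: 0.48399×0.497025 + 0.51601×0.41595 = 0.455189
  M+6: 0.51601×0.497025 = 0.256470
Scale to base peak (0.455189) = 100: 9.25 : 54.09 : 100.00 : 56.34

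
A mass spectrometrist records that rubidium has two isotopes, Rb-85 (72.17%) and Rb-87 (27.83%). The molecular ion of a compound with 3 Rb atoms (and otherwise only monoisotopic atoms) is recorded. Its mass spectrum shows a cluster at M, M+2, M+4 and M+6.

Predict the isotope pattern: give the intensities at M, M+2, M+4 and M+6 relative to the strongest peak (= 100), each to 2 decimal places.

Each Rb atom is independently Rb-85 (p = 0.7217) or Rb-87 (q = 0.2783); the cluster is the binomial expansion (p + q)^3.
P(M) = 0.7217^3 = 0.375898
P(M+2) = 3 × 0.7217^2 × 0.2783^1 = 0.434858
P(M+4) = 3 × 0.7217^1 × 0.2783^2 = 0.167689
P(M+6) = 0.2783^3 = 0.021555
The M+2 peak is largest (0.434858); scaling to 100 gives 86.44 : 100.00 : 38.56 : 4.96.

86.44 : 100.00 : 38.56 : 4.96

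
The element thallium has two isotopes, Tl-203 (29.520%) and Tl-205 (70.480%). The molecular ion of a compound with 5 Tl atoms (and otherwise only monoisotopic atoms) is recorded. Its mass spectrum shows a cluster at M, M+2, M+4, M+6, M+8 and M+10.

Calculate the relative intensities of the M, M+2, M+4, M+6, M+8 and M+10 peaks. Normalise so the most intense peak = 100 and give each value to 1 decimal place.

Each Tl atom is independently Tl-203 (p = 0.29520) or Tl-205 (q = 0.70480); the cluster is the binomial expansion (p + q)^5.
P(M) = 0.29520^5 = 0.002242
P(M+2) = 5 × 0.29520^4 × 0.70480^1 = 0.026761
P(M+4) = 10 × 0.29520^3 × 0.70480^2 = 0.127785
P(M+6) = 10 × 0.29520^2 × 0.70480^3 = 0.305092
P(M+8) = 5 × 0.29520^1 × 0.70480^4 = 0.364208
P(M+10) = 0.70480^5 = 0.173912
The M+8 peak is largest (0.364208); scaling to 100 gives 0.6 : 7.3 : 35.1 : 83.8 : 100.0 : 47.8.

0.6 : 7.3 : 35.1 : 83.8 : 100.0 : 47.8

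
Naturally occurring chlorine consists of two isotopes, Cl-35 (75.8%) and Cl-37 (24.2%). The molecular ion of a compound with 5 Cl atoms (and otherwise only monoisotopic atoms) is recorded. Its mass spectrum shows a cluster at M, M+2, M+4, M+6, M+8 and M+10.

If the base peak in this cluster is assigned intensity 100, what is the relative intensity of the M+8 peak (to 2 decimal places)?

3.25

Term probabilities: M 0.2502, M+2 0.3994, M+4 0.2551, M+6 0.0814, M+8 0.0130, M+10 0.0008. Base peak = M+2.
P(M+2) = C(5,1) × 0.758^4 × 0.242^1 = 5 × 0.33012379 × 0.2420 = 0.399450 (base)
P(M+8) = C(5,4) × 0.758^1 × 0.242^4 = 5 × 0.7580 × 0.00342974 = 0.012999
Relative intensity = 0.012999 / 0.399450 × 100 = 3.25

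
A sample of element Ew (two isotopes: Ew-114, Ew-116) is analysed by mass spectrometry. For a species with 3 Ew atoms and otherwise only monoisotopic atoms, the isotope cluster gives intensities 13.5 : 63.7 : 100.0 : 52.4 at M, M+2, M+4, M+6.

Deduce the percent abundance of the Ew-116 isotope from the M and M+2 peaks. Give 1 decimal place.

Let p = fractional abundance of Ew-114. I(M+2)/I(M) = [C(3,1)·p^2·(1−p)] / p^3 = 3·(1−p)/p = 63.7/13.5 = 4.7185
(1−p)/p = 4.7185/3 = 1.5728  ⇒  p = 1/(1 + 1.5728) = 0.3887
Ew-114: 38.9%, Ew-116: 61.1%.

61.1%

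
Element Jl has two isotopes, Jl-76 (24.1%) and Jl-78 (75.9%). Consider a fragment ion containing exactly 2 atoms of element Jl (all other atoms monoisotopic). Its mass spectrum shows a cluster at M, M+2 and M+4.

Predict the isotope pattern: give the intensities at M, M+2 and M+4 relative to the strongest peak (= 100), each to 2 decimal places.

Expanding (0.241 + 0.759)^2:
P(M) = 0.241^2 = 0.058081
P(M+2) = 2 × 0.241^1 × 0.759^1 = 0.365838
P(M+4) = 0.759^2 = 0.576081
The M+4 peak is largest (0.576081); scaling to 100 gives 10.08 : 63.50 : 100.00.

10.08 : 63.50 : 100.00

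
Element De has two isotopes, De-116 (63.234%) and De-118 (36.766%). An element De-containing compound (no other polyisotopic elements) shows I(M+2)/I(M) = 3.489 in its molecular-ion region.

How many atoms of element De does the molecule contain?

6

With n De atoms, P(M+2)/P(M) = C(n,1)·p^(n−1)q / p^n = n·q/p = n · 0.36766/0.63234.
n = 3.489 × 0.63234/0.36766 = 6.00 ≈ 6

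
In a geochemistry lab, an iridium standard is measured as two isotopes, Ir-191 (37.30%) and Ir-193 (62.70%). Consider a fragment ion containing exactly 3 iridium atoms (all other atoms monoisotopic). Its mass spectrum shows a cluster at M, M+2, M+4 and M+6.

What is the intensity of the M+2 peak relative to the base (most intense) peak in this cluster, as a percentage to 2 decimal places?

59.49%

Binomial terms of (0.3730 + 0.6270)^3: M 0.0519, M+2 0.2617, M+4 0.4399, M+6 0.2465 → M+4 is the base peak.
P(M+4) = C(3,2) × 0.3730^1 × 0.6270^2 = 3 × 0.3730 × 0.393129 = 0.439911 (base)
P(M+2) = C(3,1) × 0.3730^2 × 0.6270^1 = 3 × 0.139129 × 0.6270 = 0.261702
Relative intensity = 0.261702 / 0.439911 × 100 = 59.49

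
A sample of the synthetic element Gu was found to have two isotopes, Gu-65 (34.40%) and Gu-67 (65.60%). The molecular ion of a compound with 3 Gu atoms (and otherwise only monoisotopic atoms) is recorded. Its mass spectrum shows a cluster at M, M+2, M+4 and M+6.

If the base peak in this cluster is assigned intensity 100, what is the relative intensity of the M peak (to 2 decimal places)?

9.17

Binomial terms of (0.3440 + 0.6560)^3: M 0.0407, M+2 0.2329, M+4 0.4441, M+6 0.2823 → M+4 is the base peak.
P(M+4) = C(3,2) × 0.3440^1 × 0.6560^2 = 3 × 0.3440 × 0.430336 = 0.444107 (base)
P(M) = C(3,0) × 0.3440^3 × 0.6560^0 = 1 × 0.04070758 × 1.0000 = 0.040708
Relative intensity = 0.040708 / 0.444107 × 100 = 9.17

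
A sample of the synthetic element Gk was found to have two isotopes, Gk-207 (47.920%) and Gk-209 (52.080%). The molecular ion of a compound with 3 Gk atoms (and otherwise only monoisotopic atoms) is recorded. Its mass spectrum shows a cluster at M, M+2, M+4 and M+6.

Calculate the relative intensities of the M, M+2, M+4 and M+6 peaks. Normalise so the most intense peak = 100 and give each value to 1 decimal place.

Expanding (0.47920 + 0.52080)^3:
P(M) = 0.47920^3 = 0.110040
P(M+2) = 3 × 0.47920^2 × 0.52080^1 = 0.358778
P(M+4) = 3 × 0.47920^1 × 0.52080^2 = 0.389924
P(M+6) = 0.52080^3 = 0.141258
The M+4 peak is largest (0.389924); scaling to 100 gives 28.2 : 92.0 : 100.0 : 36.2.

28.2 : 92.0 : 100.0 : 36.2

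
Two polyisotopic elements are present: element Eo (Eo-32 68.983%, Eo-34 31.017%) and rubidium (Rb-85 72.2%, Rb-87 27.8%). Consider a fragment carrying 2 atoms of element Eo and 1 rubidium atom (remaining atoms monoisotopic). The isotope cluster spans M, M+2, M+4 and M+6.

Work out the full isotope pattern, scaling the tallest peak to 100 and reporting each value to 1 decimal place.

Element Eo pattern (n=2): 0.47586543 : 0.42792914 : 0.09620543
Rubidium pattern (n=1): 0.7220 : 0.2780
Convolve the two distributions (both contribute in 2-u steps):
  M: 0.47586543×0.7220 = 0.343575
  M+2: 0.47586543×0.2780 + 0.42792914×0.7220 = 0.441255
  M+4: 0.42792914×0.2780 + 0.09620543×0.7220 = 0.188425
  M+6: 0.09620543×0.2780 = 0.026745
Scale to base peak (0.441255) = 100: 77.9 : 100.0 : 42.7 : 6.1

77.9 : 100.0 : 42.7 : 6.1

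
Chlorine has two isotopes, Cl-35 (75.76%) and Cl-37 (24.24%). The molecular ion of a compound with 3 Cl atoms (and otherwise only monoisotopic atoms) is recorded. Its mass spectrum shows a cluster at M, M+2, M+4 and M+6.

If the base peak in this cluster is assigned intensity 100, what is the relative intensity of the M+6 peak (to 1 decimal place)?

3.3

Binomial terms of (0.7576 + 0.2424)^3: M 0.4348, M+2 0.4174, M+4 0.1335, M+6 0.0142 → M is the base peak.
P(M) = C(3,0) × 0.7576^3 × 0.2424^0 = 1 × 0.4348304 × 1.0000 = 0.434830 (base)
P(M+6) = C(3,3) × 0.7576^0 × 0.2424^3 = 1 × 1.0000 × 0.01424288 = 0.014243
Relative intensity = 0.014243 / 0.434830 × 100 = 3.3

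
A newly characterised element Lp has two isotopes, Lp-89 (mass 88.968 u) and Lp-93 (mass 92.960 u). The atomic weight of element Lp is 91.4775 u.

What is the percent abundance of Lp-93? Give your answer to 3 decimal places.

62.863%

With x = fraction of Lp-89 (so Lp-93 is 1 − x):
88.968·x + 92.960·(1 − x) = 91.4775
(88.968 − 92.960)·x = 91.4775 − 92.960
x = -1.4825 / -3.992 = 0.37137 → 37.137% Lp-89, 62.863% Lp-93.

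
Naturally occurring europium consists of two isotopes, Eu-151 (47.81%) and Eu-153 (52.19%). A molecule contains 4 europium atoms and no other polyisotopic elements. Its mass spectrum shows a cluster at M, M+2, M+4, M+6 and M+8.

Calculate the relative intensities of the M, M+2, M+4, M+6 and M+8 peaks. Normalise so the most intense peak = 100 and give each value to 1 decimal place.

14.0 : 61.1 : 100.0 : 72.8 : 19.9

Expanding (0.4781 + 0.5219)^4:
P(M) = 0.4781^4 = 0.052249
P(M+2) = 4 × 0.4781^3 × 0.5219^1 = 0.228141
P(M+4) = 6 × 0.4781^2 × 0.5219^2 = 0.373563
P(M+6) = 4 × 0.4781^1 × 0.5219^3 = 0.271857
P(M+8) = 0.5219^4 = 0.074191
The M+4 peak is largest (0.373563); scaling to 100 gives 14.0 : 61.1 : 100.0 : 72.8 : 19.9.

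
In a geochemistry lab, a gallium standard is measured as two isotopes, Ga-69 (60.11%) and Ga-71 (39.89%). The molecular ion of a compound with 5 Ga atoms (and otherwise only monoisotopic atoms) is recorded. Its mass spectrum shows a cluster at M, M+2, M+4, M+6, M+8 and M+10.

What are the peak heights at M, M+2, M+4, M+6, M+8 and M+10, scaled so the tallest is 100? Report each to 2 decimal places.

22.71 : 75.34 : 100.00 : 66.36 : 22.02 : 2.92

Each Ga atom is independently Ga-69 (p = 0.6011) or Ga-71 (q = 0.3989); the cluster is the binomial expansion (p + q)^5.
P(M) = 0.6011^5 = 0.078475
P(M+2) = 5 × 0.6011^4 × 0.3989^1 = 0.260388
P(M+4) = 10 × 0.6011^3 × 0.3989^2 = 0.345596
P(M+6) = 10 × 0.6011^2 × 0.3989^3 = 0.229343
P(M+8) = 5 × 0.6011^1 × 0.3989^4 = 0.076098
P(M+10) = 0.3989^5 = 0.010100
The M+4 peak is largest (0.345596); scaling to 100 gives 22.71 : 75.34 : 100.00 : 66.36 : 22.02 : 2.92.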